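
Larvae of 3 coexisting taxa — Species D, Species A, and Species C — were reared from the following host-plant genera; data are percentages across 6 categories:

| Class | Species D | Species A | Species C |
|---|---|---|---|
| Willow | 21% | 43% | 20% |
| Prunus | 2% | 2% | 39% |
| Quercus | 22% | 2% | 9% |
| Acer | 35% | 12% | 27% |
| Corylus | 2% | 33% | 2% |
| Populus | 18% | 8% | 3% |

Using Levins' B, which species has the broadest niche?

Species D

Convert percentages to proportions (divide by 100).
Σp_Dᵢ² = 0.21² + 0.02² + 0.22² + 0.35² + 0.02² + 0.18² = 0.0441 + 0.0004 + 0.0484 + 0.1225 + 0.0004 + 0.0324 = 0.2482
B_D = 1 / 0.2482 = 4.0290
Σp_Aᵢ² = 0.43² + 0.02² + 0.02² + 0.12² + 0.33² + 0.08² = 0.1849 + 0.0004 + 0.0004 + 0.0144 + 0.1089 + 0.0064 = 0.3154
B_A = 1 / 0.3154 = 3.1706
Σp_Cᵢ² = 0.20² + 0.39² + 0.09² + 0.27² + 0.02² + 0.03² = 0.0400 + 0.1521 + 0.0081 + 0.0729 + 0.0004 + 0.0009 = 0.2744
B_C = 1 / 0.2744 = 3.6443
Highest B → broadest niche (most generalist): Species D (B = 4.03).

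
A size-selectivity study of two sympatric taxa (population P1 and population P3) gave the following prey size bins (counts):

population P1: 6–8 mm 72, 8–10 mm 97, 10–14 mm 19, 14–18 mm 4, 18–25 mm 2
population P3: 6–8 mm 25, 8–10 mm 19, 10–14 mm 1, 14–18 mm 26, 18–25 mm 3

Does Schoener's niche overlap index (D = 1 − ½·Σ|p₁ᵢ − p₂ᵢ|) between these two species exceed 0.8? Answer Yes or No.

No

Proportions for population P1 (n=194): 72/194=0.3711, 97/194=0.5000, 19/194=0.0979, 4/194=0.0206, 2/194=0.0103
Proportions for population P3 (n=74): 25/74=0.3378, 19/74=0.2568, 1/74=0.0135, 26/74=0.3514, 3/74=0.0405
Σ|p₁ᵢ − p₂ᵢ| = 0.0333 + 0.2432 + 0.0844 + 0.3308 + 0.0302 = 0.7219
D = 1 − ½ × 0.7219 = 1 − 0.36095 = 0.63905
D = 0.63905 < 0.8 → No.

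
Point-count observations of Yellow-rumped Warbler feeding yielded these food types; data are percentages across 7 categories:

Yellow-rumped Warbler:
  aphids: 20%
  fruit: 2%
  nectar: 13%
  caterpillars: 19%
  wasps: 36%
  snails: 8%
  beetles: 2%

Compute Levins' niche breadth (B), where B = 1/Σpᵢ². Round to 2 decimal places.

Convert percentages to proportions (divide by 100).
Σpᵢ² = 0.20² + 0.02² + 0.13² + 0.19² + 0.36² + 0.08² + 0.02² = 0.0400 + 0.0004 + 0.0169 + 0.0361 + 0.1296 + 0.0064 + 0.0004 = 0.2298
B = 1 / 0.2298 = 4.3516

4.35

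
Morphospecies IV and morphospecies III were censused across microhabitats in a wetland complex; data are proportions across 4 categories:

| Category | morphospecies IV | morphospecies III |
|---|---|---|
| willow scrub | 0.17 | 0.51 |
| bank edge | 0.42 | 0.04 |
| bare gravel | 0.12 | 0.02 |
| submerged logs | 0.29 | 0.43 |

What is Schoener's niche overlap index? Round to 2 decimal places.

0.52

Σ|p₁ᵢ − p₂ᵢ| = 0.34 + 0.38 + 0.10 + 0.14 = 0.96
D = 1 − ½ × 0.96 = 1 − 0.480 = 0.5200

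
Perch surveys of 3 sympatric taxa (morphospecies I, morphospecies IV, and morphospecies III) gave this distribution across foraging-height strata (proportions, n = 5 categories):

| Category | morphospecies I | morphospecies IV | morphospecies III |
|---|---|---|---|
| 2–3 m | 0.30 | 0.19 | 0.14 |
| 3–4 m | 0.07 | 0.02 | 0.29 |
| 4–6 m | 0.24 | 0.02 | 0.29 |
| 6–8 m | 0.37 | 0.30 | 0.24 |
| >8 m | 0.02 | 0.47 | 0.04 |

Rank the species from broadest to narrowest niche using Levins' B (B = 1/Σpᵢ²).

morphospecies III > morphospecies I > morphospecies IV

Σp_Iᵢ² = 0.30² + 0.07² + 0.24² + 0.37² + 0.02² = 0.0900 + 0.0049 + 0.0576 + 0.1369 + 0.0004 = 0.2898
B_I = 1 / 0.2898 = 3.4507
Σp_IVᵢ² = 0.19² + 0.02² + 0.02² + 0.30² + 0.47² = 0.0361 + 0.0004 + 0.0004 + 0.0900 + 0.2209 = 0.3478
B_IV = 1 / 0.3478 = 2.8752
Σp_IIIᵢ² = 0.14² + 0.29² + 0.29² + 0.24² + 0.04² = 0.0196 + 0.0841 + 0.0841 + 0.0576 + 0.0016 = 0.2470
B_III = 1 / 0.2470 = 4.0486
Ranking by B (broadest → narrowest): morphospecies III (4.05) > morphospecies I (3.45) > morphospecies IV (2.88)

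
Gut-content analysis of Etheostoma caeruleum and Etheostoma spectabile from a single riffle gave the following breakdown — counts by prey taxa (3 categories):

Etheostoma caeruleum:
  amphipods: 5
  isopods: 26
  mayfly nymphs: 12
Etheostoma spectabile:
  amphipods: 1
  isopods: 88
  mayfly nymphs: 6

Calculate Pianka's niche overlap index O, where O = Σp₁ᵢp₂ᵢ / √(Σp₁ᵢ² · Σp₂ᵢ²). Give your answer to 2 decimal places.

0.92

Proportions for Etheostoma caeruleum (n=43): 5/43=0.1163, 26/43=0.6047, 12/43=0.2791
Proportions for Etheostoma spectabile (n=95): 1/95=0.0105, 88/95=0.9263, 6/95=0.0632
Σ p₁ᵢp₂ᵢ = 0.001221 + 0.560134 + 0.017639 = 0.578994
Σp_1ᵢ² = 0.1163² + 0.6047² + 0.2791² = 0.013526 + 0.365662 + 0.077897 = 0.457085
Σp_2ᵢ² = 0.0105² + 0.9263² + 0.0632² = 0.000110 + 0.858032 + 0.003994 = 0.862136
O = 0.578994 / √(0.457085 × 0.862136) = 0.578994 / 0.6277495 = 0.9223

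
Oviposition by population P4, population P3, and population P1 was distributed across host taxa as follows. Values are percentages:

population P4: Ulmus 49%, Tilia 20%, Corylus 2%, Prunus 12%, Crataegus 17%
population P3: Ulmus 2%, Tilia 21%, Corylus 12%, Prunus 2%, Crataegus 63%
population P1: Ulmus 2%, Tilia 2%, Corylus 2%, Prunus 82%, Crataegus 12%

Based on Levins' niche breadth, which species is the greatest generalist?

population P4

Convert percentages to proportions (divide by 100).
Σp_P4ᵢ² = 0.49² + 0.20² + 0.02² + 0.12² + 0.17² = 0.2401 + 0.0400 + 0.0004 + 0.0144 + 0.0289 = 0.3238
B_P4 = 1 / 0.3238 = 3.0883
Σp_P3ᵢ² = 0.02² + 0.21² + 0.12² + 0.02² + 0.63² = 0.0004 + 0.0441 + 0.0144 + 0.0004 + 0.3969 = 0.4562
B_P3 = 1 / 0.4562 = 2.1920
Σp_P1ᵢ² = 0.02² + 0.02² + 0.02² + 0.82² + 0.12² = 0.0004 + 0.0004 + 0.0004 + 0.6724 + 0.0144 = 0.6880
B_P1 = 1 / 0.6880 = 1.4535
Highest B → broadest niche (most generalist): population P4 (B = 3.09).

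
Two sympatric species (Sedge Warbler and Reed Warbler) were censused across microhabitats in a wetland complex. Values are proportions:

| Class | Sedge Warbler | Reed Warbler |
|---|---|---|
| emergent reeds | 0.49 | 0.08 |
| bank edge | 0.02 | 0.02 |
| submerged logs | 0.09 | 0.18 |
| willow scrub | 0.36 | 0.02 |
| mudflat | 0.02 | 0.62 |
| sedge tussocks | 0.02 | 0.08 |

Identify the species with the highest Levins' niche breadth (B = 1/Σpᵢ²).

Sedge Warbler

Σp_Sedgᵢ² = 0.49² + 0.02² + 0.09² + 0.36² + 0.02² + 0.02² = 0.2401 + 0.0004 + 0.0081 + 0.1296 + 0.0004 + 0.0004 = 0.3790
B_Sedg = 1 / 0.3790 = 2.6385
Σp_Reedᵢ² = 0.08² + 0.02² + 0.18² + 0.02² + 0.62² + 0.08² = 0.0064 + 0.0004 + 0.0324 + 0.0004 + 0.3844 + 0.0064 = 0.4304
B_Reed = 1 / 0.4304 = 2.3234
Highest B → broadest niche (most generalist): Sedge Warbler (B = 2.64).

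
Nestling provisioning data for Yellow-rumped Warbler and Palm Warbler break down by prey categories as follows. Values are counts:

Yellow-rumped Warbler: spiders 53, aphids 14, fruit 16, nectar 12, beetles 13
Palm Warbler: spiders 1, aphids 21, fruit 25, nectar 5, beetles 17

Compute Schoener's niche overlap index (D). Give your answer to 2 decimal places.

0.49

Proportions for Yellow-rumped Warbler (n=108): 53/108=0.4907, 14/108=0.1296, 16/108=0.1481, 12/108=0.1111, 13/108=0.1204
Proportions for Palm Warbler (n=69): 1/69=0.0145, 21/69=0.3043, 25/69=0.3623, 5/69=0.0725, 17/69=0.2464
Σ|p₁ᵢ − p₂ᵢ| = 0.4762 + 0.1747 + 0.2142 + 0.0386 + 0.1260 = 1.0297
D = 1 − ½ × 1.0297 = 1 − 0.51485 = 0.48515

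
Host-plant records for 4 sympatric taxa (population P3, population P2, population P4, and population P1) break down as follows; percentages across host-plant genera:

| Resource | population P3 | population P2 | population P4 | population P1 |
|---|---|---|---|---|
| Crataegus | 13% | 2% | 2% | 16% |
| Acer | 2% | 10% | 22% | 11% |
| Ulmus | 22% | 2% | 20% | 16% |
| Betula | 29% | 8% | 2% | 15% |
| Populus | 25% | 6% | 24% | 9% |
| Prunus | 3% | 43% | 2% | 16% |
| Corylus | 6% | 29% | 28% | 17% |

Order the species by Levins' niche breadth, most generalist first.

population P1 > population P3 > population P4 > population P2

Convert percentages to proportions (divide by 100).
Σp_P3ᵢ² = 0.13² + 0.02² + 0.22² + 0.29² + 0.25² + 0.03² + 0.06² = 0.0169 + 0.0004 + 0.0484 + 0.0841 + 0.0625 + 0.0009 + 0.0036 = 0.2168
B_P3 = 1 / 0.2168 = 4.6125
Σp_P2ᵢ² = 0.02² + 0.10² + 0.02² + 0.08² + 0.06² + 0.43² + 0.29² = 0.0004 + 0.0100 + 0.0004 + 0.0064 + 0.0036 + 0.1849 + 0.0841 = 0.2898
B_P2 = 1 / 0.2898 = 3.4507
Σp_P4ᵢ² = 0.02² + 0.22² + 0.20² + 0.02² + 0.24² + 0.02² + 0.28² = 0.0004 + 0.0484 + 0.0400 + 0.0004 + 0.0576 + 0.0004 + 0.0784 = 0.2256
B_P4 = 1 / 0.2256 = 4.4326
Σp_P1ᵢ² = 0.16² + 0.11² + 0.16² + 0.15² + 0.09² + 0.16² + 0.17² = 0.0256 + 0.0121 + 0.0256 + 0.0225 + 0.0081 + 0.0256 + 0.0289 = 0.1484
B_P1 = 1 / 0.1484 = 6.7385
Ranking by B (broadest → narrowest): population P1 (6.74) > population P3 (4.61) > population P4 (4.43) > population P2 (3.45)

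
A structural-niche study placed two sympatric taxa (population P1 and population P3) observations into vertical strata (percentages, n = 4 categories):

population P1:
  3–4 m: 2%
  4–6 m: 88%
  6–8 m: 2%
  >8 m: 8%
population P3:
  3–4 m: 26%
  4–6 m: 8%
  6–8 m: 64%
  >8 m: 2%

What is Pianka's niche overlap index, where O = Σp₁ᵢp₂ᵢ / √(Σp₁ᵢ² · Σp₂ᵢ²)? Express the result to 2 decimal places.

Convert percentages to proportions (divide by 100).
Σ p₁ᵢp₂ᵢ = 0.0052 + 0.0704 + 0.0128 + 0.0016 = 0.0900
Σp_1ᵢ² = 0.02² + 0.88² + 0.02² + 0.08² = 0.0004 + 0.7744 + 0.0004 + 0.0064 = 0.7816
Σp_2ᵢ² = 0.26² + 0.08² + 0.64² + 0.02² = 0.0676 + 0.0064 + 0.4096 + 0.0004 = 0.4840
O = 0.0900 / √(0.7816 × 0.4840) = 0.0900 / 0.61506 = 0.1463

0.15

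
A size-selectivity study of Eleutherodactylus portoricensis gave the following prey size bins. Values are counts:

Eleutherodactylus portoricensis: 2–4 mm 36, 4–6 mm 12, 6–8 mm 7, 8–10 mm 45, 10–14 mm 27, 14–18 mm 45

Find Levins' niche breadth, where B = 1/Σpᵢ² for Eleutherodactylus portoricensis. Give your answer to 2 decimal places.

4.72

Proportions for Eleutherodactylus portoricensis (n=172): 36/172=0.2093, 12/172=0.0698, 7/172=0.0407, 45/172=0.2616, 27/172=0.1570, 45/172=0.2616
Σpᵢ² = 0.2093² + 0.0698² + 0.0407² + 0.2616² + 0.1570² + 0.2616² = 0.043806 + 0.004872 + 0.001656 + 0.068435 + 0.024649 + 0.068435 = 0.211853
B = 1 / 0.211853 = 4.7203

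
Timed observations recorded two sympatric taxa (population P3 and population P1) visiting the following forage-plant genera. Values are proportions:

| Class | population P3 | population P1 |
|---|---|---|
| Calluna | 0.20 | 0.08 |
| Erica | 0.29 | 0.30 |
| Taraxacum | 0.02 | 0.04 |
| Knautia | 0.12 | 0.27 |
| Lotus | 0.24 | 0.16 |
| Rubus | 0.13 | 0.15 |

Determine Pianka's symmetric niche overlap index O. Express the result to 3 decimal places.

0.898

Σ p₁ᵢp₂ᵢ = 0.0160 + 0.0870 + 0.0008 + 0.0324 + 0.0384 + 0.0195 = 0.1941
Σp_1ᵢ² = 0.20² + 0.29² + 0.02² + 0.12² + 0.24² + 0.13² = 0.0400 + 0.0841 + 0.0004 + 0.0144 + 0.0576 + 0.0169 = 0.2134
Σp_2ᵢ² = 0.08² + 0.30² + 0.04² + 0.27² + 0.16² + 0.15² = 0.0064 + 0.0900 + 0.0016 + 0.0729 + 0.0256 + 0.0225 = 0.2190
O = 0.1941 / √(0.2134 × 0.2190) = 0.1941 / 0.216182 = 0.89785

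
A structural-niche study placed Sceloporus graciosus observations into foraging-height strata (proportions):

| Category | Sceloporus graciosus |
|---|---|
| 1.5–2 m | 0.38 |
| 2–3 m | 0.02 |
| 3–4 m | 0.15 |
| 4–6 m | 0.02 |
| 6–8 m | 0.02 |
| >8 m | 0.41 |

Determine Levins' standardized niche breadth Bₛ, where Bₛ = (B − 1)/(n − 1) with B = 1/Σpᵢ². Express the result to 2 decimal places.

0.39

Σpᵢ² = 0.38² + 0.02² + 0.15² + 0.02² + 0.02² + 0.41² = 0.1444 + 0.0004 + 0.0225 + 0.0004 + 0.0004 + 0.1681 = 0.3362
B = 1 / 0.3362 = 2.9744
Bₛ = (B − 1)/(n − 1) = (2.9744 − 1)/(6 − 1) = 1.9744/5 = 0.3949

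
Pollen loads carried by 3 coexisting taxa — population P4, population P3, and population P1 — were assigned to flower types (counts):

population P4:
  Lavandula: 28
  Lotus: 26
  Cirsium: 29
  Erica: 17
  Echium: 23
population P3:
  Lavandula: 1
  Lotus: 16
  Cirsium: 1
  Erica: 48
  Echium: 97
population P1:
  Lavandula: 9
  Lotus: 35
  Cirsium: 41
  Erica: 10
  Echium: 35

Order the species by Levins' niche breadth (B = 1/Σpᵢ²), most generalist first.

population P4 > population P1 > population P3

Proportions for population P4 (n=123): 28/123=0.2276, 26/123=0.2114, 29/123=0.2358, 17/123=0.1382, 23/123=0.1870
Proportions for population P3 (n=163): 1/163=0.0061, 16/163=0.0982, 1/163=0.0061, 48/163=0.2945, 97/163=0.5951
Proportions for population P1 (n=130): 9/130=0.0692, 35/130=0.2692, 41/130=0.3154, 10/130=0.0769, 35/130=0.2692
Σp_P4ᵢ² = 0.2276² + 0.2114² + 0.2358² + 0.1382² + 0.1870² = 0.051802 + 0.044690 + 0.055602 + 0.019099 + 0.034969 = 0.206162
B_P4 = 1 / 0.206162 = 4.8506
Σp_P3ᵢ² = 0.0061² + 0.0982² + 0.0061² + 0.2945² + 0.5951² = 0.000037 + 0.009643 + 0.000037 + 0.086730 + 0.354144 = 0.450591
B_P3 = 1 / 0.450591 = 2.2193
Σp_P1ᵢ² = 0.0692² + 0.2692² + 0.3154² + 0.0769² + 0.2692² = 0.004789 + 0.072469 + 0.099477 + 0.005914 + 0.072469 = 0.255118
B_P1 = 1 / 0.255118 = 3.9198
Ranking by B (broadest → narrowest): population P4 (4.85) > population P1 (3.92) > population P3 (2.22)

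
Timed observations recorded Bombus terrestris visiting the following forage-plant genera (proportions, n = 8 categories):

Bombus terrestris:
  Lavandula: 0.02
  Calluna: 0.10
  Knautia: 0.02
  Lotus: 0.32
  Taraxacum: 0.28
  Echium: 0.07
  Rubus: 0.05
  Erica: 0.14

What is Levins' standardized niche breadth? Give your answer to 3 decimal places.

Σpᵢ² = 0.02² + 0.10² + 0.02² + 0.32² + 0.28² + 0.07² + 0.05² + 0.14² = 0.0004 + 0.0100 + 0.0004 + 0.1024 + 0.0784 + 0.0049 + 0.0025 + 0.0196 = 0.2186
B = 1 / 0.2186 = 4.57457
Bₛ = (B − 1)/(n − 1) = (4.57457 − 1)/(8 − 1) = 3.57457/7 = 0.51065

0.511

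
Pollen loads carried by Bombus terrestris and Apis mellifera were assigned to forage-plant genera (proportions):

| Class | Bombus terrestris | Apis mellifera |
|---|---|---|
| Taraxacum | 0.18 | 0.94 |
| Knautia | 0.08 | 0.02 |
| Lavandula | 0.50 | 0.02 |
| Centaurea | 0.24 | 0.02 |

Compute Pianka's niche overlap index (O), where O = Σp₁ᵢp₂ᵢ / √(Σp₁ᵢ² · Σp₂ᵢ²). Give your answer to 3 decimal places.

Σ p₁ᵢp₂ᵢ = 0.1692 + 0.0016 + 0.0100 + 0.0048 = 0.1856
Σp_1ᵢ² = 0.18² + 0.08² + 0.50² + 0.24² = 0.0324 + 0.0064 + 0.2500 + 0.0576 = 0.3464
Σp_2ᵢ² = 0.94² + 0.02² + 0.02² + 0.02² = 0.8836 + 0.0004 + 0.0004 + 0.0004 = 0.8848
O = 0.1856 / √(0.3464 × 0.8848) = 0.1856 / 0.553620 = 0.33525

0.335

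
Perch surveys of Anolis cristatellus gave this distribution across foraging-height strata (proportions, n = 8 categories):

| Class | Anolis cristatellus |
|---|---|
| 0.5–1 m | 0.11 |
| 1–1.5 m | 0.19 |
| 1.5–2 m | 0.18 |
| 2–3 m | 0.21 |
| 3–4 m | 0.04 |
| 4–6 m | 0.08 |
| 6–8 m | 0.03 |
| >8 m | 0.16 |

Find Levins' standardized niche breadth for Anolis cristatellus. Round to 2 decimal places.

Σpᵢ² = 0.11² + 0.19² + 0.18² + 0.21² + 0.04² + 0.08² + 0.03² + 0.16² = 0.0121 + 0.0361 + 0.0324 + 0.0441 + 0.0016 + 0.0064 + 0.0009 + 0.0256 = 0.1592
B = 1 / 0.1592 = 6.2814
Bₛ = (B − 1)/(n − 1) = (6.2814 − 1)/(8 − 1) = 5.2814/7 = 0.7545

0.75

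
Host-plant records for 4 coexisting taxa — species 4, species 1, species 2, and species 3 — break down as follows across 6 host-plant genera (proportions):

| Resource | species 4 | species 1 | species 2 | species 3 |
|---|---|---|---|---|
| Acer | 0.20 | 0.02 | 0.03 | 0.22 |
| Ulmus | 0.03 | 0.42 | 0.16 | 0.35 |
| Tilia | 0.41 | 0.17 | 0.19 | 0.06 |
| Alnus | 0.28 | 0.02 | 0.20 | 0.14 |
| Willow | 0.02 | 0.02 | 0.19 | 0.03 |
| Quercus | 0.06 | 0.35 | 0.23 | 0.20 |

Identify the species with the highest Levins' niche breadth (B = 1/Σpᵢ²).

Σp_4ᵢ² = 0.20² + 0.03² + 0.41² + 0.28² + 0.02² + 0.06² = 0.0400 + 0.0009 + 0.1681 + 0.0784 + 0.0004 + 0.0036 = 0.2914
B_4 = 1 / 0.2914 = 3.4317
Σp_1ᵢ² = 0.02² + 0.42² + 0.17² + 0.02² + 0.02² + 0.35² = 0.0004 + 0.1764 + 0.0289 + 0.0004 + 0.0004 + 0.1225 = 0.3290
B_1 = 1 / 0.3290 = 3.0395
Σp_2ᵢ² = 0.03² + 0.16² + 0.19² + 0.20² + 0.19² + 0.23² = 0.0009 + 0.0256 + 0.0361 + 0.0400 + 0.0361 + 0.0529 = 0.1916
B_2 = 1 / 0.1916 = 5.2192
Σp_3ᵢ² = 0.22² + 0.35² + 0.06² + 0.14² + 0.03² + 0.20² = 0.0484 + 0.1225 + 0.0036 + 0.0196 + 0.0009 + 0.0400 = 0.2350
B_3 = 1 / 0.2350 = 4.2553
Highest B → broadest niche (most generalist): species 2 (B = 5.22).

species 2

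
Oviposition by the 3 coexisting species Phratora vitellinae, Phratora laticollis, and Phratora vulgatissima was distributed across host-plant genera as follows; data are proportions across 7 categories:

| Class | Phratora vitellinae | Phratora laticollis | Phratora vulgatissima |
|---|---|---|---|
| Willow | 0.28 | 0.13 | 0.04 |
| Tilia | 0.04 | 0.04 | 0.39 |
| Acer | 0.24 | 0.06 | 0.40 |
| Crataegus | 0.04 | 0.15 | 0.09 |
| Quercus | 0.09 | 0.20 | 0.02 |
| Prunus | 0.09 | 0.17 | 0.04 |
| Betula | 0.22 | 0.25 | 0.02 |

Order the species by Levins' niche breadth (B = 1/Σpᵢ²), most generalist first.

Σp_viteᵢ² = 0.28² + 0.04² + 0.24² + 0.04² + 0.09² + 0.09² + 0.22² = 0.0784 + 0.0016 + 0.0576 + 0.0016 + 0.0081 + 0.0081 + 0.0484 = 0.2038
B_vite = 1 / 0.2038 = 4.9068
Σp_latiᵢ² = 0.13² + 0.04² + 0.06² + 0.15² + 0.20² + 0.17² + 0.25² = 0.0169 + 0.0016 + 0.0036 + 0.0225 + 0.0400 + 0.0289 + 0.0625 = 0.1760
B_lati = 1 / 0.1760 = 5.6818
Σp_vulgᵢ² = 0.04² + 0.39² + 0.40² + 0.09² + 0.02² + 0.04² + 0.02² = 0.0016 + 0.1521 + 0.1600 + 0.0081 + 0.0004 + 0.0016 + 0.0004 = 0.3242
B_vulg = 1 / 0.3242 = 3.0845
Ranking by B (broadest → narrowest): Phratora laticollis (5.68) > Phratora vitellinae (4.91) > Phratora vulgatissima (3.08)

Phratora laticollis > Phratora vitellinae > Phratora vulgatissima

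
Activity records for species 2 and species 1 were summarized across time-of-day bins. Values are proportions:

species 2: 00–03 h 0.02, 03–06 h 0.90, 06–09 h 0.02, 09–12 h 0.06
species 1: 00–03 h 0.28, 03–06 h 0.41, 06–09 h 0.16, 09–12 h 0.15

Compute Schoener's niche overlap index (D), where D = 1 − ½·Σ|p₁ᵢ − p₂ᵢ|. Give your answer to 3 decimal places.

0.510

Σ|p₁ᵢ − p₂ᵢ| = 0.26 + 0.49 + 0.14 + 0.09 = 0.98
D = 1 − ½ × 0.98 = 1 − 0.490 = 0.51000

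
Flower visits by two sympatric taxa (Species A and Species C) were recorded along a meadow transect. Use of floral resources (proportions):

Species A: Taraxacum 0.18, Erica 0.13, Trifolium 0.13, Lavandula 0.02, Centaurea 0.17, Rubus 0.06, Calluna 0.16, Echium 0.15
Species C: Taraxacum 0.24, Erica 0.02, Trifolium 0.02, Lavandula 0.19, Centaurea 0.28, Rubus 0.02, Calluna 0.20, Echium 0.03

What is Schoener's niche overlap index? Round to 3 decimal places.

Σ|p₁ᵢ − p₂ᵢ| = 0.06 + 0.11 + 0.11 + 0.17 + 0.11 + 0.04 + 0.04 + 0.12 = 0.76
D = 1 − ½ × 0.76 = 1 − 0.380 = 0.62000

0.620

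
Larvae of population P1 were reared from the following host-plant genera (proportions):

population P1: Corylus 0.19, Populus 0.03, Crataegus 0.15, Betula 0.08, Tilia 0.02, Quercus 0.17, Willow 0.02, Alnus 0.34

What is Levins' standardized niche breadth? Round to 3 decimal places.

0.534

Σpᵢ² = 0.19² + 0.03² + 0.15² + 0.08² + 0.02² + 0.17² + 0.02² + 0.34² = 0.0361 + 0.0009 + 0.0225 + 0.0064 + 0.0004 + 0.0289 + 0.0004 + 0.1156 = 0.2112
B = 1 / 0.2112 = 4.73485
Bₛ = (B − 1)/(n − 1) = (4.73485 − 1)/(8 − 1) = 3.73485/7 = 0.53355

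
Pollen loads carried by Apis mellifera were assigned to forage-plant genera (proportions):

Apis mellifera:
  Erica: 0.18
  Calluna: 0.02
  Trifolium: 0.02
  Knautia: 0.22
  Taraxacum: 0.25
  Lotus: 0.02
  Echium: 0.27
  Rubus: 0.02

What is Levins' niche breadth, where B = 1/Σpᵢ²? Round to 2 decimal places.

4.59

Σpᵢ² = 0.18² + 0.02² + 0.02² + 0.22² + 0.25² + 0.02² + 0.27² + 0.02² = 0.0324 + 0.0004 + 0.0004 + 0.0484 + 0.0625 + 0.0004 + 0.0729 + 0.0004 = 0.2178
B = 1 / 0.2178 = 4.5914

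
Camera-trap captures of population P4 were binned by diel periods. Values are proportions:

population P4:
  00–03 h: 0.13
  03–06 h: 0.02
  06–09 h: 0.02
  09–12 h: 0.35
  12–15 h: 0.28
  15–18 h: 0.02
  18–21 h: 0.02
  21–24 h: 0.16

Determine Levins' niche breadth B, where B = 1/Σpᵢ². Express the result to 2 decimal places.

4.08

Σpᵢ² = 0.13² + 0.02² + 0.02² + 0.35² + 0.28² + 0.02² + 0.02² + 0.16² = 0.0169 + 0.0004 + 0.0004 + 0.1225 + 0.0784 + 0.0004 + 0.0004 + 0.0256 = 0.2450
B = 1 / 0.2450 = 4.0816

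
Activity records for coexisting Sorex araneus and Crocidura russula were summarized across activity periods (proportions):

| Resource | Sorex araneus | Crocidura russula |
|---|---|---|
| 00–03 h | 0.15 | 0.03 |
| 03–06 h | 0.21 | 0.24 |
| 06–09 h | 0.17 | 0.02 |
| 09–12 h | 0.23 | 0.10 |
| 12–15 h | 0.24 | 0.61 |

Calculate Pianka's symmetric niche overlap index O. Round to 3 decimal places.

Σ p₁ᵢp₂ᵢ = 0.0045 + 0.0504 + 0.0034 + 0.0230 + 0.1464 = 0.2277
Σp_1ᵢ² = 0.15² + 0.21² + 0.17² + 0.23² + 0.24² = 0.0225 + 0.0441 + 0.0289 + 0.0529 + 0.0576 = 0.2060
Σp_2ᵢ² = 0.03² + 0.24² + 0.02² + 0.10² + 0.61² = 0.0009 + 0.0576 + 0.0004 + 0.0100 + 0.3721 = 0.4410
O = 0.2277 / √(0.2060 × 0.4410) = 0.2277 / 0.301407 = 0.75546

0.755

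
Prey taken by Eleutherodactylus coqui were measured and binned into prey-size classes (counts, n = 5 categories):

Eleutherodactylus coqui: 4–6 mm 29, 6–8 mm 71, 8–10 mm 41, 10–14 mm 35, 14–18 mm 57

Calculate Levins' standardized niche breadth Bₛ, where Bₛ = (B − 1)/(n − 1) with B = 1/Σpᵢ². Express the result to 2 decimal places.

0.88

Proportions for Eleutherodactylus coqui (n=233): 29/233=0.1245, 71/233=0.3047, 41/233=0.1760, 35/233=0.1502, 57/233=0.2446
Σpᵢ² = 0.1245² + 0.3047² + 0.1760² + 0.1502² + 0.2446² = 0.015500 + 0.092842 + 0.030976 + 0.022560 + 0.059829 = 0.221707
B = 1 / 0.221707 = 4.5105
Bₛ = (B − 1)/(n − 1) = (4.5105 − 1)/(5 − 1) = 3.5105/4 = 0.8776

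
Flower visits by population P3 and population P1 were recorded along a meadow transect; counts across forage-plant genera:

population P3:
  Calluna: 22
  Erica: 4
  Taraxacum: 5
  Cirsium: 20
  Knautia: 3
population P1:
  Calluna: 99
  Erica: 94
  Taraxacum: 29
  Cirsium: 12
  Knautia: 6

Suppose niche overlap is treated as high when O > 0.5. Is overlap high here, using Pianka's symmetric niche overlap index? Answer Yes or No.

Proportions for population P3 (n=54): 22/54=0.4074, 4/54=0.0741, 5/54=0.0926, 20/54=0.3704, 3/54=0.0556
Proportions for population P1 (n=240): 99/240=0.4125, 94/240=0.3917, 29/240=0.1208, 12/240=0.0500, 6/240=0.0250
Σ p₁ᵢp₂ᵢ = 0.168053 + 0.029025 + 0.011186 + 0.018520 + 0.001390 = 0.228174
Σp_1ᵢ² = 0.4074² + 0.0741² + 0.0926² + 0.3704² + 0.0556² = 0.165975 + 0.005491 + 0.008575 + 0.137196 + 0.003091 = 0.320328
Σp_2ᵢ² = 0.4125² + 0.3917² + 0.1208² + 0.0500² + 0.0250² = 0.170156 + 0.153429 + 0.014593 + 0.002500 + 0.000625 = 0.341303
O = 0.228174 / √(0.320328 × 0.341303) = 0.228174 / 0.3306492 = 0.6901
O = 0.6901 > 0.5 → Yes.

Yes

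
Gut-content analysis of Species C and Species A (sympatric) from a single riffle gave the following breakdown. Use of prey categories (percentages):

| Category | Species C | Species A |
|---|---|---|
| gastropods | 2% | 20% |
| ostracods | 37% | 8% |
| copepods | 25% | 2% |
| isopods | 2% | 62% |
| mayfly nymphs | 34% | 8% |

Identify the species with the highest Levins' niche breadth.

Convert percentages to proportions (divide by 100).
Σp_Cᵢ² = 0.02² + 0.37² + 0.25² + 0.02² + 0.34² = 0.0004 + 0.1369 + 0.0625 + 0.0004 + 0.1156 = 0.3158
B_C = 1 / 0.3158 = 3.1666
Σp_Aᵢ² = 0.20² + 0.08² + 0.02² + 0.62² + 0.08² = 0.0400 + 0.0064 + 0.0004 + 0.3844 + 0.0064 = 0.4376
B_A = 1 / 0.4376 = 2.2852
Highest B → broadest niche (most generalist): Species C (B = 3.17).

Species C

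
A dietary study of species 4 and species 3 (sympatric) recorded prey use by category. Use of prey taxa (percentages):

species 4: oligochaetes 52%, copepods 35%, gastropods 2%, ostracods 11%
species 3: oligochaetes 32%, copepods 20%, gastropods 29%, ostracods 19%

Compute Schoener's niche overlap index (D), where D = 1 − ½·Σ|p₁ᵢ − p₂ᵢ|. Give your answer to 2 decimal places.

Convert percentages to proportions (divide by 100).
Σ|p₁ᵢ − p₂ᵢ| = 0.20 + 0.15 + 0.27 + 0.08 = 0.70
D = 1 − ½ × 0.70 = 1 − 0.350 = 0.6500

0.65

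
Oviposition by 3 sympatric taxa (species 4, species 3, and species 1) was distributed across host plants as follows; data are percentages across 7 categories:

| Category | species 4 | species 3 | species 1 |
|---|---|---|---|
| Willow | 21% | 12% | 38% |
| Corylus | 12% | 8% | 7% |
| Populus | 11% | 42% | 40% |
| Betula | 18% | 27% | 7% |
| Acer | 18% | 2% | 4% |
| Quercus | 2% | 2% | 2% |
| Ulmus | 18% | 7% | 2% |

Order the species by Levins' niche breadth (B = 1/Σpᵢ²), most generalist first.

species 4 > species 3 > species 1

Convert percentages to proportions (divide by 100).
Σp_4ᵢ² = 0.21² + 0.12² + 0.11² + 0.18² + 0.18² + 0.02² + 0.18² = 0.0441 + 0.0144 + 0.0121 + 0.0324 + 0.0324 + 0.0004 + 0.0324 = 0.1682
B_4 = 1 / 0.1682 = 5.9453
Σp_3ᵢ² = 0.12² + 0.08² + 0.42² + 0.27² + 0.02² + 0.02² + 0.07² = 0.0144 + 0.0064 + 0.1764 + 0.0729 + 0.0004 + 0.0004 + 0.0049 = 0.2758
B_3 = 1 / 0.2758 = 3.6258
Σp_1ᵢ² = 0.38² + 0.07² + 0.40² + 0.07² + 0.04² + 0.02² + 0.02² = 0.1444 + 0.0049 + 0.1600 + 0.0049 + 0.0016 + 0.0004 + 0.0004 = 0.3166
B_1 = 1 / 0.3166 = 3.1586
Ranking by B (broadest → narrowest): species 4 (5.95) > species 3 (3.63) > species 1 (3.16)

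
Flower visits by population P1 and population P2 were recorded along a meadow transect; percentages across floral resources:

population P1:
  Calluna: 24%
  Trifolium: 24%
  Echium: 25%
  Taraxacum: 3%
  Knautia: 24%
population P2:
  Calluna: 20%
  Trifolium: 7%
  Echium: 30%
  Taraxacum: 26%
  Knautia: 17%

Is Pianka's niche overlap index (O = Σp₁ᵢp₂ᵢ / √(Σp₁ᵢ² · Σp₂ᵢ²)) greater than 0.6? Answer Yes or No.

Convert percentages to proportions (divide by 100).
Σ p₁ᵢp₂ᵢ = 0.0480 + 0.0168 + 0.0750 + 0.0078 + 0.0408 = 0.1884
Σp_1ᵢ² = 0.24² + 0.24² + 0.25² + 0.03² + 0.24² = 0.0576 + 0.0576 + 0.0625 + 0.0009 + 0.0576 = 0.2362
Σp_2ᵢ² = 0.20² + 0.07² + 0.30² + 0.26² + 0.17² = 0.0400 + 0.0049 + 0.0900 + 0.0676 + 0.0289 = 0.2314
O = 0.1884 / √(0.2362 × 0.2314) = 0.1884 / 0.23379 = 0.8059
O = 0.8059 > 0.6 → Yes.

Yes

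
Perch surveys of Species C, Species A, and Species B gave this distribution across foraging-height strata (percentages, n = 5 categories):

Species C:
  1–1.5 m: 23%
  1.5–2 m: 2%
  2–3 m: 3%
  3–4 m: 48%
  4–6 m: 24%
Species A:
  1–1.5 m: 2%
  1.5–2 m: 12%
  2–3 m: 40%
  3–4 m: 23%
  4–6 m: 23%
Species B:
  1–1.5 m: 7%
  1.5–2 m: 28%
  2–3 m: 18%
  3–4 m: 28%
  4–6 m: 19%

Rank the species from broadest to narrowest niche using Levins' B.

Convert percentages to proportions (divide by 100).
Σp_Cᵢ² = 0.23² + 0.02² + 0.03² + 0.48² + 0.24² = 0.0529 + 0.0004 + 0.0009 + 0.2304 + 0.0576 = 0.3422
B_C = 1 / 0.3422 = 2.9223
Σp_Aᵢ² = 0.02² + 0.12² + 0.40² + 0.23² + 0.23² = 0.0004 + 0.0144 + 0.1600 + 0.0529 + 0.0529 = 0.2806
B_A = 1 / 0.2806 = 3.5638
Σp_Bᵢ² = 0.07² + 0.28² + 0.18² + 0.28² + 0.19² = 0.0049 + 0.0784 + 0.0324 + 0.0784 + 0.0361 = 0.2302
B_B = 1 / 0.2302 = 4.3440
Ranking by B (broadest → narrowest): Species B (4.34) > Species A (3.56) > Species C (2.92)

Species B > Species A > Species C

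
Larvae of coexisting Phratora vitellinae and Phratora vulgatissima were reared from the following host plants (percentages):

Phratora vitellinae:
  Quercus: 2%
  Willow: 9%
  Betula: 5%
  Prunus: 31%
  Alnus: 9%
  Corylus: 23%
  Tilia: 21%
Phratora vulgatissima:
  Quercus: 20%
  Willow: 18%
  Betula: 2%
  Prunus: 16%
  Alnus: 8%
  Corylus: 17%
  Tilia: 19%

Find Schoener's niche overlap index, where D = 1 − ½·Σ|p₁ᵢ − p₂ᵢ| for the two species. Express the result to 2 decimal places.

0.73

Convert percentages to proportions (divide by 100).
Σ|p₁ᵢ − p₂ᵢ| = 0.18 + 0.09 + 0.03 + 0.15 + 0.01 + 0.06 + 0.02 = 0.54
D = 1 − ½ × 0.54 = 1 − 0.270 = 0.7300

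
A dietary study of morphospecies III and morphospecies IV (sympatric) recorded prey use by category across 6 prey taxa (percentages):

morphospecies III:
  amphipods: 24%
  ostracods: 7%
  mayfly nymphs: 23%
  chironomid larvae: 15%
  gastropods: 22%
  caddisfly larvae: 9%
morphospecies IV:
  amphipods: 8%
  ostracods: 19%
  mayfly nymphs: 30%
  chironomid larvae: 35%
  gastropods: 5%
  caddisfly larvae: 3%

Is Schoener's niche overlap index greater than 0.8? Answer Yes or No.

No

Convert percentages to proportions (divide by 100).
Σ|p₁ᵢ − p₂ᵢ| = 0.16 + 0.12 + 0.07 + 0.20 + 0.17 + 0.06 = 0.78
D = 1 − ½ × 0.78 = 1 − 0.390 = 0.6100
D = 0.6100 < 0.8 → No.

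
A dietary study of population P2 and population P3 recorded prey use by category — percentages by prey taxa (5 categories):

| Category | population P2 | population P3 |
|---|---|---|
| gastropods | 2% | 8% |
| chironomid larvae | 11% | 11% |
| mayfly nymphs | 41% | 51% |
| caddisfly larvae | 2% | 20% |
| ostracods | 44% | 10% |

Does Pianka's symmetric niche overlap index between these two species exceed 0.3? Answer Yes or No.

Convert percentages to proportions (divide by 100).
Σ p₁ᵢp₂ᵢ = 0.0016 + 0.0121 + 0.2091 + 0.0040 + 0.0440 = 0.2708
Σp_1ᵢ² = 0.02² + 0.11² + 0.41² + 0.02² + 0.44² = 0.0004 + 0.0121 + 0.1681 + 0.0004 + 0.1936 = 0.3746
Σp_2ᵢ² = 0.08² + 0.11² + 0.51² + 0.20² + 0.10² = 0.0064 + 0.0121 + 0.2601 + 0.0400 + 0.0100 = 0.3286
O = 0.2708 / √(0.3746 × 0.3286) = 0.2708 / 0.35085 = 0.7718
O = 0.7718 > 0.3 → Yes.

Yes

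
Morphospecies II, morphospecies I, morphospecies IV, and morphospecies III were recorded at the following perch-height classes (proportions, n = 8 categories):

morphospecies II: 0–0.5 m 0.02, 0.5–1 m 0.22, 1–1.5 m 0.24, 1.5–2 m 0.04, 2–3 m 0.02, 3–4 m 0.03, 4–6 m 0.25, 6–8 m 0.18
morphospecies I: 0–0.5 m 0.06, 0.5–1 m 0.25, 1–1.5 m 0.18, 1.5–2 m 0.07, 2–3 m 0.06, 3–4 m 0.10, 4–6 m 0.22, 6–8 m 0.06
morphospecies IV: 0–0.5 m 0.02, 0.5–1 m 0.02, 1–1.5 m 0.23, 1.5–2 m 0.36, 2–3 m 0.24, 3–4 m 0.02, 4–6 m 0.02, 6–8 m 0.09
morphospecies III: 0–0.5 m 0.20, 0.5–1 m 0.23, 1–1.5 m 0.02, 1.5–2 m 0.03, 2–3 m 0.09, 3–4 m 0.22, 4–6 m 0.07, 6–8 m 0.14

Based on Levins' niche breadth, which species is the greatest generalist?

morphospecies I

Σp_IIᵢ² = 0.02² + 0.22² + 0.24² + 0.04² + 0.02² + 0.03² + 0.25² + 0.18² = 0.0004 + 0.0484 + 0.0576 + 0.0016 + 0.0004 + 0.0009 + 0.0625 + 0.0324 = 0.2042
B_II = 1 / 0.2042 = 4.8972
Σp_Iᵢ² = 0.06² + 0.25² + 0.18² + 0.07² + 0.06² + 0.10² + 0.22² + 0.06² = 0.0036 + 0.0625 + 0.0324 + 0.0049 + 0.0036 + 0.0100 + 0.0484 + 0.0036 = 0.1690
B_I = 1 / 0.1690 = 5.9172
Σp_IVᵢ² = 0.02² + 0.02² + 0.23² + 0.36² + 0.24² + 0.02² + 0.02² + 0.09² = 0.0004 + 0.0004 + 0.0529 + 0.1296 + 0.0576 + 0.0004 + 0.0004 + 0.0081 = 0.2498
B_IV = 1 / 0.2498 = 4.0032
Σp_IIIᵢ² = 0.20² + 0.23² + 0.02² + 0.03² + 0.09² + 0.22² + 0.07² + 0.14² = 0.0400 + 0.0529 + 0.0004 + 0.0009 + 0.0081 + 0.0484 + 0.0049 + 0.0196 = 0.1752
B_III = 1 / 0.1752 = 5.7078
Highest B → broadest niche (most generalist): morphospecies I (B = 5.92).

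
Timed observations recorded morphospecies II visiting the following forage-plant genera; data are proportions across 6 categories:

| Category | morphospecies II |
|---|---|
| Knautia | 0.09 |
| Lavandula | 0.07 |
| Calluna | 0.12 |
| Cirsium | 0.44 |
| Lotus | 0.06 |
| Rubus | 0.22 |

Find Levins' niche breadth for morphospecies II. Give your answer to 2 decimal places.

Σpᵢ² = 0.09² + 0.07² + 0.12² + 0.44² + 0.06² + 0.22² = 0.0081 + 0.0049 + 0.0144 + 0.1936 + 0.0036 + 0.0484 = 0.2730
B = 1 / 0.2730 = 3.6630

3.66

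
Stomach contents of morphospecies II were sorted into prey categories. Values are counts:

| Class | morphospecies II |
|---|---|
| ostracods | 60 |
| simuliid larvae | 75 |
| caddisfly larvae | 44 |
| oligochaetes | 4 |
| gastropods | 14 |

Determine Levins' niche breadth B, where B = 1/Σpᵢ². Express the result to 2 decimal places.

3.41

Proportions for morphospecies II (n=197): 60/197=0.3046, 75/197=0.3807, 44/197=0.2234, 4/197=0.0203, 14/197=0.0711
Σpᵢ² = 0.3046² + 0.3807² + 0.2234² + 0.0203² + 0.0711² = 0.092781 + 0.144932 + 0.049908 + 0.000412 + 0.005055 = 0.293088
B = 1 / 0.293088 = 3.4119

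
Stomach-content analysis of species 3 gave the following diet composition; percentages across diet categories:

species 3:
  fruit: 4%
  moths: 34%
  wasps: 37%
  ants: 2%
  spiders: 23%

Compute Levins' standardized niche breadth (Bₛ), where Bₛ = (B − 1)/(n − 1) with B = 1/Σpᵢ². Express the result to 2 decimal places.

Convert percentages to proportions (divide by 100).
Σpᵢ² = 0.04² + 0.34² + 0.37² + 0.02² + 0.23² = 0.0016 + 0.1156 + 0.1369 + 0.0004 + 0.0529 = 0.3074
B = 1 / 0.3074 = 3.2531
Bₛ = (B − 1)/(n − 1) = (3.2531 − 1)/(5 − 1) = 2.2531/4 = 0.5633

0.56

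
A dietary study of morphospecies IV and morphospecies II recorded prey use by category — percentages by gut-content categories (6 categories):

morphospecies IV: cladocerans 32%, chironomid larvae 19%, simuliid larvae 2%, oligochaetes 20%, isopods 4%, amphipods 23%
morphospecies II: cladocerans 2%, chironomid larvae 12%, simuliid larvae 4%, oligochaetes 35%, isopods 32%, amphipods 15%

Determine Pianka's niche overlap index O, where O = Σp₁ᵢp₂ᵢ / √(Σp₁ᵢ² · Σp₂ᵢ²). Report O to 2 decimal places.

Convert percentages to proportions (divide by 100).
Σ p₁ᵢp₂ᵢ = 0.0064 + 0.0228 + 0.0008 + 0.0700 + 0.0128 + 0.0345 = 0.1473
Σp_1ᵢ² = 0.32² + 0.19² + 0.02² + 0.20² + 0.04² + 0.23² = 0.1024 + 0.0361 + 0.0004 + 0.0400 + 0.0016 + 0.0529 = 0.2334
Σp_2ᵢ² = 0.02² + 0.12² + 0.04² + 0.35² + 0.32² + 0.15² = 0.0004 + 0.0144 + 0.0016 + 0.1225 + 0.1024 + 0.0225 = 0.2638
O = 0.1473 / √(0.2334 × 0.2638) = 0.1473 / 0.24813 = 0.5936

0.59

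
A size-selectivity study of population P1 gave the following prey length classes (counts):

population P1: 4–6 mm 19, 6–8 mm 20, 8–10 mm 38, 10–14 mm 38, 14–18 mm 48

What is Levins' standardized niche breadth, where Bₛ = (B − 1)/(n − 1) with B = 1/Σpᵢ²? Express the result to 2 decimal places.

Proportions for population P1 (n=163): 19/163=0.1166, 20/163=0.1227, 38/163=0.2331, 38/163=0.2331, 48/163=0.2945
Σpᵢ² = 0.1166² + 0.1227² + 0.2331² + 0.2331² + 0.2945² = 0.013596 + 0.015055 + 0.054336 + 0.054336 + 0.086730 = 0.224053
B = 1 / 0.224053 = 4.4632
Bₛ = (B − 1)/(n − 1) = (4.4632 − 1)/(5 − 1) = 3.4632/4 = 0.8658

0.87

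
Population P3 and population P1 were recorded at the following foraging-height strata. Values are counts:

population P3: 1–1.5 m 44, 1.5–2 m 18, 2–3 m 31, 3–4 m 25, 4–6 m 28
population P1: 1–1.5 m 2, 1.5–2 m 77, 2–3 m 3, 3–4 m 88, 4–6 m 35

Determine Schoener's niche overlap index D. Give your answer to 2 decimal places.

0.49

Proportions for population P3 (n=146): 44/146=0.3014, 18/146=0.1233, 31/146=0.2123, 25/146=0.1712, 28/146=0.1918
Proportions for population P1 (n=205): 2/205=0.0098, 77/205=0.3756, 3/205=0.0146, 88/205=0.4293, 35/205=0.1707
Σ|p₁ᵢ − p₂ᵢ| = 0.2916 + 0.2523 + 0.1977 + 0.2581 + 0.0211 = 1.0208
D = 1 − ½ × 1.0208 = 1 − 0.51040 = 0.48960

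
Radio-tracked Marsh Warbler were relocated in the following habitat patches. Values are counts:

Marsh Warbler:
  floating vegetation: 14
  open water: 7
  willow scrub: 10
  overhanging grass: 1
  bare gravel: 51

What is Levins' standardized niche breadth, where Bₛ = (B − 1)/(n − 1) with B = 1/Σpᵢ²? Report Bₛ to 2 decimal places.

0.33

Proportions for Marsh Warbler (n=83): 14/83=0.1687, 7/83=0.0843, 10/83=0.1205, 1/83=0.0120, 51/83=0.6145
Σpᵢ² = 0.1687² + 0.0843² + 0.1205² + 0.0120² + 0.6145² = 0.028460 + 0.007106 + 0.014520 + 0.000144 + 0.377610 = 0.427840
B = 1 / 0.427840 = 2.3373
Bₛ = (B − 1)/(n − 1) = (2.3373 − 1)/(5 − 1) = 1.3373/4 = 0.3343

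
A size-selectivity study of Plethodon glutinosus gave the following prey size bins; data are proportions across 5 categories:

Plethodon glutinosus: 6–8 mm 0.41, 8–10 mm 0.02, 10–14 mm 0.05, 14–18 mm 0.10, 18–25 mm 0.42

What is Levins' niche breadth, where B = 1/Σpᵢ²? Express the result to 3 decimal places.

2.798

Σpᵢ² = 0.41² + 0.02² + 0.05² + 0.10² + 0.42² = 0.1681 + 0.0004 + 0.0025 + 0.0100 + 0.1764 = 0.3574
B = 1 / 0.3574 = 2.79799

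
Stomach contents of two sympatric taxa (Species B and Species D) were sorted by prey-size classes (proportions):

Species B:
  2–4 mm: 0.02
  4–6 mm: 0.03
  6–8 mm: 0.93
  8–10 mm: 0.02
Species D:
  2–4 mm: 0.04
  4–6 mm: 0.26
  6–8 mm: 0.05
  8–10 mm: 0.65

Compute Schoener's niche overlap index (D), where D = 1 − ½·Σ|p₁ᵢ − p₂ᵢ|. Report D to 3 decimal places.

Σ|p₁ᵢ − p₂ᵢ| = 0.02 + 0.23 + 0.88 + 0.63 = 1.76
D = 1 − ½ × 1.76 = 1 − 0.880 = 0.12000

0.120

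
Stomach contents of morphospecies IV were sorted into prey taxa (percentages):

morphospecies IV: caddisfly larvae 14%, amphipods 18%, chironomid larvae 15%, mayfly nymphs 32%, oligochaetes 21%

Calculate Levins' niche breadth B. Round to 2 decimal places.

4.52

Convert percentages to proportions (divide by 100).
Σpᵢ² = 0.14² + 0.18² + 0.15² + 0.32² + 0.21² = 0.0196 + 0.0324 + 0.0225 + 0.1024 + 0.0441 = 0.2210
B = 1 / 0.2210 = 4.5249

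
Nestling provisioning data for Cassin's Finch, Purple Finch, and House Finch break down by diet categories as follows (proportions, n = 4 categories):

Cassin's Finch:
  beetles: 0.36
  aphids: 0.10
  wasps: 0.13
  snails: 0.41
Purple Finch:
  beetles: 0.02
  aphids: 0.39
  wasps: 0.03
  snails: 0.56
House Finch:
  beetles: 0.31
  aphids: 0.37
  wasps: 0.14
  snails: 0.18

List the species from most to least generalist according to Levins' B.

Σp_Cassᵢ² = 0.36² + 0.10² + 0.13² + 0.41² = 0.1296 + 0.0100 + 0.0169 + 0.1681 = 0.3246
B_Cass = 1 / 0.3246 = 3.0807
Σp_Purpᵢ² = 0.02² + 0.39² + 0.03² + 0.56² = 0.0004 + 0.1521 + 0.0009 + 0.3136 = 0.4670
B_Purp = 1 / 0.4670 = 2.1413
Σp_Housᵢ² = 0.31² + 0.37² + 0.14² + 0.18² = 0.0961 + 0.1369 + 0.0196 + 0.0324 = 0.2850
B_Hous = 1 / 0.2850 = 3.5088
Ranking by B (broadest → narrowest): House Finch (3.51) > Cassin's Finch (3.08) > Purple Finch (2.14)

House Finch > Cassin's Finch > Purple Finch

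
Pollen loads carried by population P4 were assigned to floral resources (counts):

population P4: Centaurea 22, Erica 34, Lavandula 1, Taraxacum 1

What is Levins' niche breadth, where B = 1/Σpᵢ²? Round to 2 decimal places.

2.05

Proportions for population P4 (n=58): 22/58=0.3793, 34/58=0.5862, 1/58=0.0172, 1/58=0.0172
Σpᵢ² = 0.3793² + 0.5862² + 0.0172² + 0.0172² = 0.143868 + 0.343630 + 0.000296 + 0.000296 = 0.488090
B = 1 / 0.488090 = 2.0488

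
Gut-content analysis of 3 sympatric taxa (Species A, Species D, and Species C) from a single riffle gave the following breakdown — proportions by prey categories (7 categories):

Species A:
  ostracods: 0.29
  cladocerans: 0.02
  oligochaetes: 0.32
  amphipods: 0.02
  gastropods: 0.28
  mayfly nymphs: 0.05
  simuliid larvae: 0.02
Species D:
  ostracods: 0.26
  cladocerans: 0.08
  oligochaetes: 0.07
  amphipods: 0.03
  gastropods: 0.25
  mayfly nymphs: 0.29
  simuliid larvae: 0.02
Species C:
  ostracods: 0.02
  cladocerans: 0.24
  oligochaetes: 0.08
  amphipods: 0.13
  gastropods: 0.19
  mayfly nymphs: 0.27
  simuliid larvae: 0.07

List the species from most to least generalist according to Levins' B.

Σp_Aᵢ² = 0.29² + 0.02² + 0.32² + 0.02² + 0.28² + 0.05² + 0.02² = 0.0841 + 0.0004 + 0.1024 + 0.0004 + 0.0784 + 0.0025 + 0.0004 = 0.2686
B_A = 1 / 0.2686 = 3.7230
Σp_Dᵢ² = 0.26² + 0.08² + 0.07² + 0.03² + 0.25² + 0.29² + 0.02² = 0.0676 + 0.0064 + 0.0049 + 0.0009 + 0.0625 + 0.0841 + 0.0004 = 0.2268
B_D = 1 / 0.2268 = 4.4092
Σp_Cᵢ² = 0.02² + 0.24² + 0.08² + 0.13² + 0.19² + 0.27² + 0.07² = 0.0004 + 0.0576 + 0.0064 + 0.0169 + 0.0361 + 0.0729 + 0.0049 = 0.1952
B_C = 1 / 0.1952 = 5.1230
Ranking by B (broadest → narrowest): Species C (5.12) > Species D (4.41) > Species A (3.72)

Species C > Species D > Species A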